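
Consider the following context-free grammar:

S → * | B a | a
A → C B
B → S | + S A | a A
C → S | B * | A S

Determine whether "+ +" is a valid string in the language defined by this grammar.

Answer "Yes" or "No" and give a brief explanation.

No - no valid derivation exists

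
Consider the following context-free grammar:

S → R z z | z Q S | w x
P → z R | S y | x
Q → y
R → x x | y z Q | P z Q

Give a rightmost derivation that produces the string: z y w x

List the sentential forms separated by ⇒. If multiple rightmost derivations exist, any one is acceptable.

S ⇒ z Q S ⇒ z Q w x ⇒ z y w x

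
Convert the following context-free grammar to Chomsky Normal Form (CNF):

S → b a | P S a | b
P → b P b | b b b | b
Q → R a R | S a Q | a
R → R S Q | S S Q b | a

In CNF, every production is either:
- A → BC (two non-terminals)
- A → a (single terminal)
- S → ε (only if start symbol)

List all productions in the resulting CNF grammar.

TB → b; TA → a; S → b; P → b; Q → a; R → a; S → TB TA; S → P X0; X0 → S TA; P → TB X1; X1 → P TB; P → TB X2; X2 → TB TB; Q → R X3; X3 → TA R; Q → S X4; X4 → TA Q; R → R X5; X5 → S Q; R → S X6; X6 → S X7; X7 → Q TB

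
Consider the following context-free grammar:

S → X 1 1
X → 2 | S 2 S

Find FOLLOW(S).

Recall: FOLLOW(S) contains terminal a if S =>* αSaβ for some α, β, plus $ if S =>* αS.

We compute FOLLOW(S) using the standard algorithm.
FOLLOW(S) starts with {$}.
FIRST(S) = {2}
FIRST(X) = {2}
FOLLOW(S) = {$, 1, 2}
FOLLOW(X) = {1}
Therefore, FOLLOW(S) = {$, 1, 2}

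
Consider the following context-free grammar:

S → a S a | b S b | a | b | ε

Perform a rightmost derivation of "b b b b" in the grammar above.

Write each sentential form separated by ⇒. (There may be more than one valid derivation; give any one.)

S ⇒ b S b ⇒ b b S b b ⇒ b b b b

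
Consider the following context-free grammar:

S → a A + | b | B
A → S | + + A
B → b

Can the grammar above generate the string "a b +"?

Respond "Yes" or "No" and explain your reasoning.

Yes - a valid derivation exists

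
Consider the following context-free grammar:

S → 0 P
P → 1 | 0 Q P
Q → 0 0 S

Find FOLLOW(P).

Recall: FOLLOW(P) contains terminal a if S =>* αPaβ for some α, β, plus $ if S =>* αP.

We compute FOLLOW(P) using the standard algorithm.
FOLLOW(S) starts with {$}.
FIRST(P) = {0, 1}
FIRST(Q) = {0}
FIRST(S) = {0}
FOLLOW(P) = {$, 0, 1}
FOLLOW(Q) = {0, 1}
FOLLOW(S) = {$, 0, 1}
Therefore, FOLLOW(P) = {$, 0, 1}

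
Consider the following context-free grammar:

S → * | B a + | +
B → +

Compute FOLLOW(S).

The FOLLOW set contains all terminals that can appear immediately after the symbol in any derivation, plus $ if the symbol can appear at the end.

We compute FOLLOW(S) using the standard algorithm.
FOLLOW(S) starts with {$}.
FIRST(B) = {+}
FIRST(S) = {*, +}
FOLLOW(B) = {a}
FOLLOW(S) = {$}
Therefore, FOLLOW(S) = {$}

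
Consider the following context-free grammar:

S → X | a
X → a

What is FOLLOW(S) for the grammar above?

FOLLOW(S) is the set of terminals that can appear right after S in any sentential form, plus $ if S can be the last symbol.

We compute FOLLOW(S) using the standard algorithm.
FOLLOW(S) starts with {$}.
FIRST(S) = {a}
FIRST(X) = {a}
FOLLOW(S) = {$}
FOLLOW(X) = {$}
Therefore, FOLLOW(S) = {$}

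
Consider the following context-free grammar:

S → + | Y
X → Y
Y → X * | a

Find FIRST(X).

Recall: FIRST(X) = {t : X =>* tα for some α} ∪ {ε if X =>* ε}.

We compute FIRST(X) using the standard algorithm.
FIRST(S) = {+, a}
FIRST(X) = {a}
FIRST(Y) = {a}
Therefore, FIRST(X) = {a}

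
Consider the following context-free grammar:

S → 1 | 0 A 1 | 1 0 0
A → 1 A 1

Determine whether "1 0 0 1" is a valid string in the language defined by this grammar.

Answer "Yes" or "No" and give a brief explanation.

No - no valid derivation exists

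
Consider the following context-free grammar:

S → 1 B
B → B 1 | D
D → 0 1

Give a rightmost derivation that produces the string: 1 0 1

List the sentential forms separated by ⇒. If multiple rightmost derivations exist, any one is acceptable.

S ⇒ 1 B ⇒ 1 D ⇒ 1 0 1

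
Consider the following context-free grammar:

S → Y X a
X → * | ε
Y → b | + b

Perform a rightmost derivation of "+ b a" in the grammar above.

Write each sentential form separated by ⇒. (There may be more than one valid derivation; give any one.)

S ⇒ Y X a ⇒ Y a ⇒ + b a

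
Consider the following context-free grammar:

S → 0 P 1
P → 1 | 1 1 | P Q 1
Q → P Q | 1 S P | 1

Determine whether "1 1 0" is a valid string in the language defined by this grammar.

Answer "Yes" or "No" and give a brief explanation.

No - no valid derivation exists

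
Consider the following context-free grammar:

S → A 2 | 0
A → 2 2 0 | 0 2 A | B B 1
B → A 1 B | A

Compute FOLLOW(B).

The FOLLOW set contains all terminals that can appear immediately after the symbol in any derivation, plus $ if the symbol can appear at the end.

We compute FOLLOW(B) using the standard algorithm.
FOLLOW(S) starts with {$}.
FIRST(A) = {0, 2}
FIRST(B) = {0, 2}
FIRST(S) = {0, 2}
FOLLOW(A) = {0, 1, 2}
FOLLOW(B) = {0, 1, 2}
FOLLOW(S) = {$}
Therefore, FOLLOW(B) = {0, 1, 2}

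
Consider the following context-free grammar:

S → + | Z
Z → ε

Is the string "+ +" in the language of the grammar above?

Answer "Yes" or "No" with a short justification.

No - no valid derivation exists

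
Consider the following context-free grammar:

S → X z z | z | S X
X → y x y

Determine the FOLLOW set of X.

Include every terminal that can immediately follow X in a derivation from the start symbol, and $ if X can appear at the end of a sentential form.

We compute FOLLOW(X) using the standard algorithm.
FOLLOW(S) starts with {$}.
FIRST(S) = {y, z}
FIRST(X) = {y}
FOLLOW(S) = {$, y}
FOLLOW(X) = {$, y, z}
Therefore, FOLLOW(X) = {$, y, z}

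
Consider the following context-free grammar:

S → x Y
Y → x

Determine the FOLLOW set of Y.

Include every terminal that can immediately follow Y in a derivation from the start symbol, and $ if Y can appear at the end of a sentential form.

We compute FOLLOW(Y) using the standard algorithm.
FOLLOW(S) starts with {$}.
FIRST(S) = {x}
FIRST(Y) = {x}
FOLLOW(S) = {$}
FOLLOW(Y) = {$}
Therefore, FOLLOW(Y) = {$}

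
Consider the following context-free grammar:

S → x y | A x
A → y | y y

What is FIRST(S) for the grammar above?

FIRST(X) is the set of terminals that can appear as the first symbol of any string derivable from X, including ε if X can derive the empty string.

We compute FIRST(S) using the standard algorithm.
FIRST(A) = {y}
FIRST(S) = {x, y}
Therefore, FIRST(S) = {x, y}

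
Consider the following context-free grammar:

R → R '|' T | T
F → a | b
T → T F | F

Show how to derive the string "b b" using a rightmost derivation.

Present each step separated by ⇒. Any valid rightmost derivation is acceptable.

R ⇒ T ⇒ T F ⇒ T b ⇒ F b ⇒ b b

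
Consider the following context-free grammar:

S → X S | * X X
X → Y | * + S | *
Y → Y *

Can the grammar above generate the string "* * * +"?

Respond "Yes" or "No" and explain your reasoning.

No - no valid derivation exists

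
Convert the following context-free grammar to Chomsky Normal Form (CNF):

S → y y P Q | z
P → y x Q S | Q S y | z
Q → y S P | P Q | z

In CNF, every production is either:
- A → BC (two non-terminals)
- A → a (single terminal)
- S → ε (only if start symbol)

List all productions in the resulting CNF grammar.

TY → y; S → z; TX → x; P → z; Q → z; S → TY X0; X0 → TY X1; X1 → P Q; P → TY X2; X2 → TX X3; X3 → Q S; P → Q X4; X4 → S TY; Q → TY X5; X5 → S P; Q → P Q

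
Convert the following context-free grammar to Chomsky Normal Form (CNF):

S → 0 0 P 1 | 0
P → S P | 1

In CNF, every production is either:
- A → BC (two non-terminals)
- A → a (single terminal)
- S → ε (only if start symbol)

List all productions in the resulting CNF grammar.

T0 → 0; T1 → 1; S → 0; P → 1; S → T0 X0; X0 → T0 X1; X1 → P T1; P → S P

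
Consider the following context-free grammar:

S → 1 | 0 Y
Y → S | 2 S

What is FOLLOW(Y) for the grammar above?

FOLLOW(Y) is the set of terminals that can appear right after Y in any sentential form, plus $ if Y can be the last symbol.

We compute FOLLOW(Y) using the standard algorithm.
FOLLOW(S) starts with {$}.
FIRST(S) = {0, 1}
FIRST(Y) = {0, 1, 2}
FOLLOW(S) = {$}
FOLLOW(Y) = {$}
Therefore, FOLLOW(Y) = {$}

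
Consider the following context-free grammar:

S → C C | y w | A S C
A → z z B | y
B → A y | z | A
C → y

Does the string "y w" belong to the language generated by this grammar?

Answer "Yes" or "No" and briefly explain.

Yes - a valid derivation exists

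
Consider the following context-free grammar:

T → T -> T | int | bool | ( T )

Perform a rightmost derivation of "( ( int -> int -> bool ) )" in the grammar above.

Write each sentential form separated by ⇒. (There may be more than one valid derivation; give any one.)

T ⇒ ( T ) ⇒ ( ( T ) ) ⇒ ( ( T -> T ) ) ⇒ ( ( T -> T -> T ) ) ⇒ ( ( T -> T -> bool ) ) ⇒ ( ( T -> int -> bool ) ) ⇒ ( ( int -> int -> bool ) )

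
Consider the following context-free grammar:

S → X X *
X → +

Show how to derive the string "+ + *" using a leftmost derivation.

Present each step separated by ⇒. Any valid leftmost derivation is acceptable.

S ⇒ X X * ⇒ + X * ⇒ + + *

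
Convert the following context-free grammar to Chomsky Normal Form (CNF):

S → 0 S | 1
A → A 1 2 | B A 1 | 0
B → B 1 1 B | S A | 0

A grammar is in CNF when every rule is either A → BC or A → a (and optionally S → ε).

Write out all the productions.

T0 → 0; S → 1; T1 → 1; T2 → 2; A → 0; B → 0; S → T0 S; A → A X0; X0 → T1 T2; A → B X1; X1 → A T1; B → B X2; X2 → T1 X3; X3 → T1 B; B → S A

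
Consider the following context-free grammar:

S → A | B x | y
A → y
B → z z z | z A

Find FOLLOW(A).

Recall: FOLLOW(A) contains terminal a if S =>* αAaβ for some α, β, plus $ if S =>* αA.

We compute FOLLOW(A) using the standard algorithm.
FOLLOW(S) starts with {$}.
FIRST(A) = {y}
FIRST(B) = {z}
FIRST(S) = {y, z}
FOLLOW(A) = {$, x}
FOLLOW(B) = {x}
FOLLOW(S) = {$}
Therefore, FOLLOW(A) = {$, x}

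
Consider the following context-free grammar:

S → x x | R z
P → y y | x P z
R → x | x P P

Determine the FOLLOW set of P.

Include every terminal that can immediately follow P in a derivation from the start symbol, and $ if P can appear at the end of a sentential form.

We compute FOLLOW(P) using the standard algorithm.
FOLLOW(S) starts with {$}.
FIRST(P) = {x, y}
FIRST(R) = {x}
FIRST(S) = {x}
FOLLOW(P) = {x, y, z}
FOLLOW(R) = {z}
FOLLOW(S) = {$}
Therefore, FOLLOW(P) = {x, y, z}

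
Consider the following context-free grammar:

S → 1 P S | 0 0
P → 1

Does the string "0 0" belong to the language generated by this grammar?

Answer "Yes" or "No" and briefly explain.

Yes - a valid derivation exists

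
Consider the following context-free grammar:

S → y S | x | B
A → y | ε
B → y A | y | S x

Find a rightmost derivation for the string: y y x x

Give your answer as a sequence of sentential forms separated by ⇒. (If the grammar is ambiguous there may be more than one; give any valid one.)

S ⇒ y S ⇒ y y S ⇒ y y B ⇒ y y S x ⇒ y y x x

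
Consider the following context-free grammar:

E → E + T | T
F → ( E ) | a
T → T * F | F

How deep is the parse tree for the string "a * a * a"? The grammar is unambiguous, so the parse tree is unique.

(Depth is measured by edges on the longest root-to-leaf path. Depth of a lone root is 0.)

5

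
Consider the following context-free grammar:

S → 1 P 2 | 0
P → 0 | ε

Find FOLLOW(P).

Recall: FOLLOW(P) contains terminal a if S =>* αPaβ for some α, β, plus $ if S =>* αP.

We compute FOLLOW(P) using the standard algorithm.
FOLLOW(S) starts with {$}.
FIRST(P) = {0, ε}
FIRST(S) = {0, 1}
FOLLOW(P) = {2}
FOLLOW(S) = {$}
Therefore, FOLLOW(P) = {2}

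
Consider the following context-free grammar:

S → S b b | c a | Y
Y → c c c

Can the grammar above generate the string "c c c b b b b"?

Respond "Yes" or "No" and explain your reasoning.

Yes - a valid derivation exists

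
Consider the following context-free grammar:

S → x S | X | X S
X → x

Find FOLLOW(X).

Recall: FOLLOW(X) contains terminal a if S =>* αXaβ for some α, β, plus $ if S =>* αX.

We compute FOLLOW(X) using the standard algorithm.
FOLLOW(S) starts with {$}.
FIRST(S) = {x}
FIRST(X) = {x}
FOLLOW(S) = {$}
FOLLOW(X) = {$, x}
Therefore, FOLLOW(X) = {$, x}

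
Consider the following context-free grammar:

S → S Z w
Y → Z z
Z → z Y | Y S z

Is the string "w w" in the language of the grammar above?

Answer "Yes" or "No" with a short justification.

No - no valid derivation exists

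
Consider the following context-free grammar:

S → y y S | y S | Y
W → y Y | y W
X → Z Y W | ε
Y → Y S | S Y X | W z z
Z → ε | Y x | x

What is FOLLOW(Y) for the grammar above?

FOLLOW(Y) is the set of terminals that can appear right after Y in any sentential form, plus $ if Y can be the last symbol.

We compute FOLLOW(Y) using the standard algorithm.
FOLLOW(S) starts with {$}.
FIRST(S) = {y}
FIRST(W) = {y}
FIRST(X) = {x, y, ε}
FIRST(Y) = {y}
FIRST(Z) = {x, y, ε}
FOLLOW(S) = {$, x, y, z}
FOLLOW(W) = {$, x, y, z}
FOLLOW(X) = {$, x, y, z}
FOLLOW(Y) = {$, x, y, z}
FOLLOW(Z) = {y}
Therefore, FOLLOW(Y) = {$, x, y, z}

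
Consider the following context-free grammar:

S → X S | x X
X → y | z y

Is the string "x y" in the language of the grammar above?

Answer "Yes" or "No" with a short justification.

Yes - a valid derivation exists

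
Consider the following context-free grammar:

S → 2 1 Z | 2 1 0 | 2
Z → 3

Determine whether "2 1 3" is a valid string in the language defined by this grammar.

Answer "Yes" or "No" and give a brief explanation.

Yes - a valid derivation exists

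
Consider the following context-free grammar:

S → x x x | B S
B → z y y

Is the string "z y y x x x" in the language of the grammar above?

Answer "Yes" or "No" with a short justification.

Yes - a valid derivation exists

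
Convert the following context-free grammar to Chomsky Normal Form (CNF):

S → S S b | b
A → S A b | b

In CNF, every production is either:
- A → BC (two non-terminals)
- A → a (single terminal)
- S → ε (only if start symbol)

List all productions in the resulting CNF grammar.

TB → b; S → b; A → b; S → S X0; X0 → S TB; A → S X1; X1 → A TB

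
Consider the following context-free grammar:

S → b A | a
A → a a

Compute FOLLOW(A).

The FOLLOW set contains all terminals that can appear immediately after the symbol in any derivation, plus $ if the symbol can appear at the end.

We compute FOLLOW(A) using the standard algorithm.
FOLLOW(S) starts with {$}.
FIRST(A) = {a}
FIRST(S) = {a, b}
FOLLOW(A) = {$}
FOLLOW(S) = {$}
Therefore, FOLLOW(A) = {$}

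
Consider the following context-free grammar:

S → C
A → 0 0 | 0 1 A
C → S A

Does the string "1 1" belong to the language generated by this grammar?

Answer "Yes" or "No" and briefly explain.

No - no valid derivation exists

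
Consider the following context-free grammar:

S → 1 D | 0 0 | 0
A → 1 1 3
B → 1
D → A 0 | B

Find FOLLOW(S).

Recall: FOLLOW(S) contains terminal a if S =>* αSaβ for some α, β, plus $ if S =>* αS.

We compute FOLLOW(S) using the standard algorithm.
FOLLOW(S) starts with {$}.
FIRST(A) = {1}
FIRST(B) = {1}
FIRST(D) = {1}
FIRST(S) = {0, 1}
FOLLOW(A) = {0}
FOLLOW(B) = {$}
FOLLOW(D) = {$}
FOLLOW(S) = {$}
Therefore, FOLLOW(S) = {$}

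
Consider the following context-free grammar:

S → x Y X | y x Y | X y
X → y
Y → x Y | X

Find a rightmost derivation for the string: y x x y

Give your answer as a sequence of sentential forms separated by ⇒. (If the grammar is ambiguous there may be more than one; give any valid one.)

S ⇒ y x Y ⇒ y x x Y ⇒ y x x X ⇒ y x x y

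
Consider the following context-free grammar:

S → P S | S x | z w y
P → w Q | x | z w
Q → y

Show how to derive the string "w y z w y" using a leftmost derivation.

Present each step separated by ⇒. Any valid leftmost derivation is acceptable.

S ⇒ P S ⇒ w Q S ⇒ w y S ⇒ w y z w y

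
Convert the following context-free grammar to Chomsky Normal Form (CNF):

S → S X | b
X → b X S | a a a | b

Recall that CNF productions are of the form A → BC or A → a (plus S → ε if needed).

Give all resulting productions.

S → b; TB → b; TA → a; X → b; S → S X; X → TB X0; X0 → X S; X → TA X1; X1 → TA TA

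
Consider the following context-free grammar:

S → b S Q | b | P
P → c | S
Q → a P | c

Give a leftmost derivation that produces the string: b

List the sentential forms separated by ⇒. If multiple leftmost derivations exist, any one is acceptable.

S ⇒ P ⇒ S ⇒ b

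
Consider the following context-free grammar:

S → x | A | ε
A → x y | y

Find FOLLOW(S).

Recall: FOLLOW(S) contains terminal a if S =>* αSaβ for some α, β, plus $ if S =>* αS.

We compute FOLLOW(S) using the standard algorithm.
FOLLOW(S) starts with {$}.
FIRST(A) = {x, y}
FIRST(S) = {x, y, ε}
FOLLOW(A) = {$}
FOLLOW(S) = {$}
Therefore, FOLLOW(S) = {$}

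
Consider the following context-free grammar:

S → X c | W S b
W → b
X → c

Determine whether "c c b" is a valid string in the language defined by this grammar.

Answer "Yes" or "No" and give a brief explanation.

No - no valid derivation exists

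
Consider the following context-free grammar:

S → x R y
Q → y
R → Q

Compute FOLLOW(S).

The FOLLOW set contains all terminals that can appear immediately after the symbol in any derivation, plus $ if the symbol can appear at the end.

We compute FOLLOW(S) using the standard algorithm.
FOLLOW(S) starts with {$}.
FIRST(Q) = {y}
FIRST(R) = {y}
FIRST(S) = {x}
FOLLOW(Q) = {y}
FOLLOW(R) = {y}
FOLLOW(S) = {$}
Therefore, FOLLOW(S) = {$}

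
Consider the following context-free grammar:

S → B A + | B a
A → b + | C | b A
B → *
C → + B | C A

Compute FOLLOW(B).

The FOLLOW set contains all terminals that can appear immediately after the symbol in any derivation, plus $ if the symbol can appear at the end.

We compute FOLLOW(B) using the standard algorithm.
FOLLOW(S) starts with {$}.
FIRST(A) = {+, b}
FIRST(B) = {*}
FIRST(C) = {+}
FIRST(S) = {*}
FOLLOW(A) = {+, b}
FOLLOW(B) = {+, a, b}
FOLLOW(C) = {+, b}
FOLLOW(S) = {$}
Therefore, FOLLOW(B) = {+, a, b}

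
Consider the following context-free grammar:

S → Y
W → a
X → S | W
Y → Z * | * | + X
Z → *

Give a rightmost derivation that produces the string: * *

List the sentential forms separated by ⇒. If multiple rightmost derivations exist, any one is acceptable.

S ⇒ Y ⇒ Z * ⇒ * *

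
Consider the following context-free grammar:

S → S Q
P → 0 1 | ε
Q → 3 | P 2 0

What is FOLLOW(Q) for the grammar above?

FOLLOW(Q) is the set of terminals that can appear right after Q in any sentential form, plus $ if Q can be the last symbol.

We compute FOLLOW(Q) using the standard algorithm.
FOLLOW(S) starts with {$}.
FIRST(P) = {0, ε}
FIRST(Q) = {0, 2, 3}
FIRST(S) = {}
FOLLOW(P) = {2}
FOLLOW(Q) = {$, 0, 2, 3}
FOLLOW(S) = {$, 0, 2, 3}
Therefore, FOLLOW(Q) = {$, 0, 2, 3}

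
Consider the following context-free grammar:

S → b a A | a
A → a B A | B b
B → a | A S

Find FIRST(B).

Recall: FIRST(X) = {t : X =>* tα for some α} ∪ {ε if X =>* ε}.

We compute FIRST(B) using the standard algorithm.
FIRST(A) = {a}
FIRST(B) = {a}
FIRST(S) = {a, b}
Therefore, FIRST(B) = {a}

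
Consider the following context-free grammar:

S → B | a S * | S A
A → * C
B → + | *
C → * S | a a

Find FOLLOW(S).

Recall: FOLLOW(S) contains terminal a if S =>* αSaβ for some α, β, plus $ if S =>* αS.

We compute FOLLOW(S) using the standard algorithm.
FOLLOW(S) starts with {$}.
FIRST(A) = {*}
FIRST(B) = {*, +}
FIRST(C) = {*, a}
FIRST(S) = {*, +, a}
FOLLOW(A) = {$, *}
FOLLOW(B) = {$, *}
FOLLOW(C) = {$, *}
FOLLOW(S) = {$, *}
Therefore, FOLLOW(S) = {$, *}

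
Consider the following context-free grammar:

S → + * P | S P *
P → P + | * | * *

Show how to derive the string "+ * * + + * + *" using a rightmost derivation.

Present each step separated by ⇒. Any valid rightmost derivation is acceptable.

S ⇒ S P * ⇒ S P + * ⇒ S * + * ⇒ + * P * + * ⇒ + * P + * + * ⇒ + * P + + * + * ⇒ + * * + + * + *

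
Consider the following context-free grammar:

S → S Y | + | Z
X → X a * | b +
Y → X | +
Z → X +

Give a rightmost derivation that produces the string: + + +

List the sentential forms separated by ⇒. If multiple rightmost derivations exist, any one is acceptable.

S ⇒ S Y ⇒ S + ⇒ S Y + ⇒ S + + ⇒ + + +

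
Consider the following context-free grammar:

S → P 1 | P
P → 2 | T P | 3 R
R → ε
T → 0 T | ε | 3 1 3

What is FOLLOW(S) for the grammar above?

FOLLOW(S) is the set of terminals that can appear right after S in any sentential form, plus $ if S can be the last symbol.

We compute FOLLOW(S) using the standard algorithm.
FOLLOW(S) starts with {$}.
FIRST(P) = {0, 2, 3}
FIRST(R) = {ε}
FIRST(S) = {0, 2, 3}
FIRST(T) = {0, 3, ε}
FOLLOW(P) = {$, 1}
FOLLOW(R) = {$, 1}
FOLLOW(S) = {$}
FOLLOW(T) = {0, 2, 3}
Therefore, FOLLOW(S) = {$}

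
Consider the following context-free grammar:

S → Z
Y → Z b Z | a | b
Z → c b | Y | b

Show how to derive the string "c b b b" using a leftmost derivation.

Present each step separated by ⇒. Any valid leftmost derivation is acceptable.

S ⇒ Z ⇒ Y ⇒ Z b Z ⇒ c b b Z ⇒ c b b b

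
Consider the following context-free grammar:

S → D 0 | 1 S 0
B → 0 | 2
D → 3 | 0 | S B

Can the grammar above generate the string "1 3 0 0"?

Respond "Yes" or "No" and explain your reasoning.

Yes - a valid derivation exists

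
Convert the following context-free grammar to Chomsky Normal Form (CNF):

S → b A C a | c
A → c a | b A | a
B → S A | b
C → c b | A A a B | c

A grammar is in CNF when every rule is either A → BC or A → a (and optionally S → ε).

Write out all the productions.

TB → b; TA → a; S → c; TC → c; A → a; B → b; C → c; S → TB X0; X0 → A X1; X1 → C TA; A → TC TA; A → TB A; B → S A; C → TC TB; C → A X2; X2 → A X3; X3 → TA B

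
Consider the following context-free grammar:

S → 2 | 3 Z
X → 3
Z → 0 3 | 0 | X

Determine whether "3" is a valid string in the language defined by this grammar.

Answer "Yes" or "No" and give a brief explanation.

No - no valid derivation exists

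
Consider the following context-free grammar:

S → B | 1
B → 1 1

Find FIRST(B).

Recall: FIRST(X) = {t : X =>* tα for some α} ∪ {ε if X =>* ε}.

We compute FIRST(B) using the standard algorithm.
FIRST(B) = {1}
FIRST(S) = {1}
Therefore, FIRST(B) = {1}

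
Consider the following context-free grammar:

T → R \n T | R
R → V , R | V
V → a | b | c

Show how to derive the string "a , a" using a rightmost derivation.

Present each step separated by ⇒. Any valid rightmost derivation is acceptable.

T ⇒ R ⇒ V , R ⇒ V , V ⇒ V , a ⇒ a , a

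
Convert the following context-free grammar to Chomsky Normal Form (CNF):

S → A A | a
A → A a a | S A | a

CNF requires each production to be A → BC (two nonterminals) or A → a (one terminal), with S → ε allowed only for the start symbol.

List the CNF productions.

S → a; TA → a; A → a; S → A A; A → A X0; X0 → TA TA; A → S A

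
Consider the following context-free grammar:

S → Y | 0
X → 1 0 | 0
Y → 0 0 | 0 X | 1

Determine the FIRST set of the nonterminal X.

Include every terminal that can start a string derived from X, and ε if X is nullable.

We compute FIRST(X) using the standard algorithm.
FIRST(S) = {0, 1}
FIRST(X) = {0, 1}
FIRST(Y) = {0, 1}
Therefore, FIRST(X) = {0, 1}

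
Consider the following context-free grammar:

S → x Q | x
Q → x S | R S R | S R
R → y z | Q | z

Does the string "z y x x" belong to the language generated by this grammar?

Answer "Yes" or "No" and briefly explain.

No - no valid derivation exists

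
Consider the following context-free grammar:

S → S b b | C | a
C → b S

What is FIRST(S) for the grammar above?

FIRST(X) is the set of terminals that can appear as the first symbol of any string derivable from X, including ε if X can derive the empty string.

We compute FIRST(S) using the standard algorithm.
FIRST(C) = {b}
FIRST(S) = {a, b}
Therefore, FIRST(S) = {a, b}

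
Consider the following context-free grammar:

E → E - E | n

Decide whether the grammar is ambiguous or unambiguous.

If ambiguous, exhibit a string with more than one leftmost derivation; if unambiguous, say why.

Ambiguous - the string 'n - n - n - n - n' has two distinct leftmost derivations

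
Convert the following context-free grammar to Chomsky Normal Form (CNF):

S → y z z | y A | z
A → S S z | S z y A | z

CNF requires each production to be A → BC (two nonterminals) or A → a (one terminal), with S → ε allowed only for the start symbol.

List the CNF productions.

TY → y; TZ → z; S → z; A → z; S → TY X0; X0 → TZ TZ; S → TY A; A → S X1; X1 → S TZ; A → S X2; X2 → TZ X3; X3 → TY A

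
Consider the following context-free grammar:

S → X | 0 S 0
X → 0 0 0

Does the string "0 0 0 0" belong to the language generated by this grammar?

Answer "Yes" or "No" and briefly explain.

No - no valid derivation exists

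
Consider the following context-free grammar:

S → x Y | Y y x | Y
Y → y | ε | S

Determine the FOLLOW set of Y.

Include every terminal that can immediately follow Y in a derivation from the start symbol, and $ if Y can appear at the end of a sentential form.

We compute FOLLOW(Y) using the standard algorithm.
FOLLOW(S) starts with {$}.
FIRST(S) = {x, y, ε}
FIRST(Y) = {x, y, ε}
FOLLOW(S) = {$, y}
FOLLOW(Y) = {$, y}
Therefore, FOLLOW(Y) = {$, y}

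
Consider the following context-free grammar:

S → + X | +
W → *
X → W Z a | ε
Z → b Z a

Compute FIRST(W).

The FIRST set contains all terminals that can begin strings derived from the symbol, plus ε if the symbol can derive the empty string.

We compute FIRST(W) using the standard algorithm.
FIRST(S) = {+}
FIRST(W) = {*}
FIRST(X) = {*, ε}
FIRST(Z) = {b}
Therefore, FIRST(W) = {*}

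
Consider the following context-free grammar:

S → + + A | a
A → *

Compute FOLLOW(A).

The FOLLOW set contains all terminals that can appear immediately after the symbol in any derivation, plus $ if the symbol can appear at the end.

We compute FOLLOW(A) using the standard algorithm.
FOLLOW(S) starts with {$}.
FIRST(A) = {*}
FIRST(S) = {+, a}
FOLLOW(A) = {$}
FOLLOW(S) = {$}
Therefore, FOLLOW(A) = {$}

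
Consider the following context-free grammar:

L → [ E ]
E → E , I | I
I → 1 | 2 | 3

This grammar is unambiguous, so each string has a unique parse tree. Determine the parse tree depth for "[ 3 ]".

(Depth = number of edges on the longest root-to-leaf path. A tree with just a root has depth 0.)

3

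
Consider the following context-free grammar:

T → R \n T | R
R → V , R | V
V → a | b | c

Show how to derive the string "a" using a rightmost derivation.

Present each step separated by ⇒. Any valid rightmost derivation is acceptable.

T ⇒ R ⇒ V ⇒ a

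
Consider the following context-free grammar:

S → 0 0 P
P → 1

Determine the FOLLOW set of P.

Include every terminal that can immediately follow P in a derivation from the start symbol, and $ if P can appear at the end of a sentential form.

We compute FOLLOW(P) using the standard algorithm.
FOLLOW(S) starts with {$}.
FIRST(P) = {1}
FIRST(S) = {0}
FOLLOW(P) = {$}
FOLLOW(S) = {$}
Therefore, FOLLOW(P) = {$}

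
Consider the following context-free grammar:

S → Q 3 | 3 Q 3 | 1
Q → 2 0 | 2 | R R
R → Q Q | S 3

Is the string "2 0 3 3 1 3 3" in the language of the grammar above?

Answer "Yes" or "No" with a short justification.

Yes - a valid derivation exists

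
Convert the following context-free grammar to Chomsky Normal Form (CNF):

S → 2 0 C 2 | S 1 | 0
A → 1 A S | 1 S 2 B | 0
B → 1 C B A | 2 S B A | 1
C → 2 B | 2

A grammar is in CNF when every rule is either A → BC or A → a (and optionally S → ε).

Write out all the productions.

T2 → 2; T0 → 0; T1 → 1; S → 0; A → 0; B → 1; C → 2; S → T2 X0; X0 → T0 X1; X1 → C T2; S → S T1; A → T1 X2; X2 → A S; A → T1 X3; X3 → S X4; X4 → T2 B; B → T1 X5; X5 → C X6; X6 → B A; B → T2 X7; X7 → S X8; X8 → B A; C → T2 B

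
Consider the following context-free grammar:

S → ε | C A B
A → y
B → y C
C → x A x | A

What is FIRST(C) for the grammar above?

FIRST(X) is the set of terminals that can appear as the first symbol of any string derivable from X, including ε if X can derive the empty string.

We compute FIRST(C) using the standard algorithm.
FIRST(A) = {y}
FIRST(B) = {y}
FIRST(C) = {x, y}
FIRST(S) = {x, y, ε}
Therefore, FIRST(C) = {x, y}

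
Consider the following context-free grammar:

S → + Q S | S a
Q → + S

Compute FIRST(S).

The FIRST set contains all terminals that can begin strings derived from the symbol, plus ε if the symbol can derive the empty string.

We compute FIRST(S) using the standard algorithm.
FIRST(Q) = {+}
FIRST(S) = {+}
Therefore, FIRST(S) = {+}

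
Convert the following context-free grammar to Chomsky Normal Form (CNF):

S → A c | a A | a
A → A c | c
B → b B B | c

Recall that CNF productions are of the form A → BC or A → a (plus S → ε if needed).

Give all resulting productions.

TC → c; TA → a; S → a; A → c; TB → b; B → c; S → A TC; S → TA A; A → A TC; B → TB X0; X0 → B B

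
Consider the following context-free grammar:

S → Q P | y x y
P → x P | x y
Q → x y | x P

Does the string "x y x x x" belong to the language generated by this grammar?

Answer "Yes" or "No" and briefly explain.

No - no valid derivation exists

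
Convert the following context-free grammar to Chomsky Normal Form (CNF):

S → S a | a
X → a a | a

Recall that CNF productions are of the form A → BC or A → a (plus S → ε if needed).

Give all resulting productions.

TA → a; S → a; X → a; S → S TA; X → TA TA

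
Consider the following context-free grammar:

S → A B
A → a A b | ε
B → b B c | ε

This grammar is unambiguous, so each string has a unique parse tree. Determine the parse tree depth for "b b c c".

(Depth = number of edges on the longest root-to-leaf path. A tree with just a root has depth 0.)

4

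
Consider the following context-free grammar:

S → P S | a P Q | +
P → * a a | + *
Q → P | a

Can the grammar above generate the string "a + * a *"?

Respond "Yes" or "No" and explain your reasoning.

No - no valid derivation exists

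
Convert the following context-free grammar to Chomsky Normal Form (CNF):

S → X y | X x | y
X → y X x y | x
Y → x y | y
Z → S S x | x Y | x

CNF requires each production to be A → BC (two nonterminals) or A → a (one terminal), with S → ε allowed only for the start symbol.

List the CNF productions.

TY → y; TX → x; S → y; X → x; Y → y; Z → x; S → X TY; S → X TX; X → TY X0; X0 → X X1; X1 → TX TY; Y → TX TY; Z → S X2; X2 → S TX; Z → TX Y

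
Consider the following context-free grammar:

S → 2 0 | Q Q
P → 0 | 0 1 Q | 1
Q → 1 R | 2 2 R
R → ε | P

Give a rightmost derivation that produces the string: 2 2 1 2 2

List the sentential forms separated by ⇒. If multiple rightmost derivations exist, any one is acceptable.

S ⇒ Q Q ⇒ Q 2 2 R ⇒ Q 2 2 ⇒ 2 2 R 2 2 ⇒ 2 2 P 2 2 ⇒ 2 2 1 2 2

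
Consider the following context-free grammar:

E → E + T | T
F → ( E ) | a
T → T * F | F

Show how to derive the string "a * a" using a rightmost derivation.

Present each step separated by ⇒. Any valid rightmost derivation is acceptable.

E ⇒ T ⇒ T * F ⇒ T * a ⇒ F * a ⇒ a * a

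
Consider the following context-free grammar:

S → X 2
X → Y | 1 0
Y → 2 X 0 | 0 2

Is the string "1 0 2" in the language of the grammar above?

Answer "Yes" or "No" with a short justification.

Yes - a valid derivation exists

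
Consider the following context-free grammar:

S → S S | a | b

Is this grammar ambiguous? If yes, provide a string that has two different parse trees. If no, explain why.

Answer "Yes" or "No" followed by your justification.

Yes - the string 'a b a a b' has two distinct leftmost derivations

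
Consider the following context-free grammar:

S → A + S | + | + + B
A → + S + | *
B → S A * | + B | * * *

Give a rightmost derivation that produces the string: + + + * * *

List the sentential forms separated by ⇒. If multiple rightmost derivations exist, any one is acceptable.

S ⇒ + + B ⇒ + + + B ⇒ + + + * * *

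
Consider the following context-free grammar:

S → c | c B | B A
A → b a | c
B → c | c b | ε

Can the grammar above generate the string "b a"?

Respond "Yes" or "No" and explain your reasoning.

Yes - a valid derivation exists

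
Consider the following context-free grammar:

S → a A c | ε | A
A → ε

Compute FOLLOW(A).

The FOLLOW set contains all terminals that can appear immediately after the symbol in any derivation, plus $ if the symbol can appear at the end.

We compute FOLLOW(A) using the standard algorithm.
FOLLOW(S) starts with {$}.
FIRST(A) = {ε}
FIRST(S) = {a, ε}
FOLLOW(A) = {$, c}
FOLLOW(S) = {$}
Therefore, FOLLOW(A) = {$, c}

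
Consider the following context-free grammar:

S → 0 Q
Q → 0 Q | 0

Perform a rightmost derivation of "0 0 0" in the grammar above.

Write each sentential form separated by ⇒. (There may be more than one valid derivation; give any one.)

S ⇒ 0 Q ⇒ 0 0 Q ⇒ 0 0 0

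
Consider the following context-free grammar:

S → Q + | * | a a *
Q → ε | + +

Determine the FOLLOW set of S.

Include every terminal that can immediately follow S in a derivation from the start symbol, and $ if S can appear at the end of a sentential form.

We compute FOLLOW(S) using the standard algorithm.
FOLLOW(S) starts with {$}.
FIRST(Q) = {+, ε}
FIRST(S) = {*, +, a}
FOLLOW(Q) = {+}
FOLLOW(S) = {$}
Therefore, FOLLOW(S) = {$}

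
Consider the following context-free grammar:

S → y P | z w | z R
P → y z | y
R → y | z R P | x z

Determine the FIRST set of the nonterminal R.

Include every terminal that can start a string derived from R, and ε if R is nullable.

We compute FIRST(R) using the standard algorithm.
FIRST(P) = {y}
FIRST(R) = {x, y, z}
FIRST(S) = {y, z}
Therefore, FIRST(R) = {x, y, z}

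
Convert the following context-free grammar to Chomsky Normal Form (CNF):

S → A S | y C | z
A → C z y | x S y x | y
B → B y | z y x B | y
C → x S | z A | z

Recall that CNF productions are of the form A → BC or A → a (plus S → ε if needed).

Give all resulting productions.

TY → y; S → z; TZ → z; TX → x; A → y; B → y; C → z; S → A S; S → TY C; A → C X0; X0 → TZ TY; A → TX X1; X1 → S X2; X2 → TY TX; B → B TY; B → TZ X3; X3 → TY X4; X4 → TX B; C → TX S; C → TZ A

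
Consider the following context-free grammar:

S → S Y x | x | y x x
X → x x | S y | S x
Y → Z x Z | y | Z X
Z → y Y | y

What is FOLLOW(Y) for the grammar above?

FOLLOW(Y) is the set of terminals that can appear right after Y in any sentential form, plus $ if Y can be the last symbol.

We compute FOLLOW(Y) using the standard algorithm.
FOLLOW(S) starts with {$}.
FIRST(S) = {x, y}
FIRST(X) = {x, y}
FIRST(Y) = {y}
FIRST(Z) = {y}
FOLLOW(S) = {$, x, y}
FOLLOW(X) = {x, y}
FOLLOW(Y) = {x, y}
FOLLOW(Z) = {x, y}
Therefore, FOLLOW(Y) = {x, y}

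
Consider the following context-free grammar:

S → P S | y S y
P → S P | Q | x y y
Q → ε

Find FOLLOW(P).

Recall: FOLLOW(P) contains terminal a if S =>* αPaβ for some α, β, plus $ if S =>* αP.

We compute FOLLOW(P) using the standard algorithm.
FOLLOW(S) starts with {$}.
FIRST(P) = {x, y, ε}
FIRST(Q) = {ε}
FIRST(S) = {x, y}
FOLLOW(P) = {x, y}
FOLLOW(Q) = {x, y}
FOLLOW(S) = {$, x, y}
Therefore, FOLLOW(P) = {x, y}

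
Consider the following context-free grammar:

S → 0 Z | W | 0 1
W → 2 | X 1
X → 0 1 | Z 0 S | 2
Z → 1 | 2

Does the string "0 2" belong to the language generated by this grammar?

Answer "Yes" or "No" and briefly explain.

Yes - a valid derivation exists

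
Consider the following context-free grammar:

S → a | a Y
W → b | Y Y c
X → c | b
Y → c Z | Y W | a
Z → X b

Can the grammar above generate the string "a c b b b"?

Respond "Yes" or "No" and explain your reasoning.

Yes - a valid derivation exists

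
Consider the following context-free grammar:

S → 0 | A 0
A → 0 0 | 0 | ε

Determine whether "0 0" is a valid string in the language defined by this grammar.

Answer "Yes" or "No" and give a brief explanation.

Yes - a valid derivation exists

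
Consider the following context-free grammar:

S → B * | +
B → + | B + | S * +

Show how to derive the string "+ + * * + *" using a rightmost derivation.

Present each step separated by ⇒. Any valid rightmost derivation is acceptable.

S ⇒ B * ⇒ S * + * ⇒ B * * + * ⇒ B + * * + * ⇒ + + * * + *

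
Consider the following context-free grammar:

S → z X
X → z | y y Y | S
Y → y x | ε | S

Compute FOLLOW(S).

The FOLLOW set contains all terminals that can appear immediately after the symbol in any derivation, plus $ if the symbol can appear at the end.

We compute FOLLOW(S) using the standard algorithm.
FOLLOW(S) starts with {$}.
FIRST(S) = {z}
FIRST(X) = {y, z}
FIRST(Y) = {y, z, ε}
FOLLOW(S) = {$}
FOLLOW(X) = {$}
FOLLOW(Y) = {$}
Therefore, FOLLOW(S) = {$}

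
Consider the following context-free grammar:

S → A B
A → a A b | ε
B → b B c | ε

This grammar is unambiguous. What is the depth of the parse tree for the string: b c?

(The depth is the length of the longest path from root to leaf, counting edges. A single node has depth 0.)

3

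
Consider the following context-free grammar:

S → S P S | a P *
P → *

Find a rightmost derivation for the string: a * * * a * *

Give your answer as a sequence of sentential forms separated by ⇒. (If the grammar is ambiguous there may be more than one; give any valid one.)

S ⇒ S P S ⇒ S P a P * ⇒ S P a * * ⇒ S * a * * ⇒ a P * * a * * ⇒ a * * * a * *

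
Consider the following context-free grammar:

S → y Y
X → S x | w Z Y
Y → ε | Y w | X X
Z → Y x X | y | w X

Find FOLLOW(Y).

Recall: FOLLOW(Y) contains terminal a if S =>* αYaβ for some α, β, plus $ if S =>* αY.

We compute FOLLOW(Y) using the standard algorithm.
FOLLOW(S) starts with {$}.
FIRST(S) = {y}
FIRST(X) = {w, y}
FIRST(Y) = {w, y, ε}
FIRST(Z) = {w, x, y}
FOLLOW(S) = {$, x}
FOLLOW(X) = {$, w, x, y}
FOLLOW(Y) = {$, w, x, y}
FOLLOW(Z) = {$, w, x, y}
Therefore, FOLLOW(Y) = {$, w, x, y}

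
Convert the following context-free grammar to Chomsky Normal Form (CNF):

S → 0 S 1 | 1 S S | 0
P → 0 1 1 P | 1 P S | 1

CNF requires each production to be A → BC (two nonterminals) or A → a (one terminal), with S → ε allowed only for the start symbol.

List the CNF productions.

T0 → 0; T1 → 1; S → 0; P → 1; S → T0 X0; X0 → S T1; S → T1 X1; X1 → S S; P → T0 X2; X2 → T1 X3; X3 → T1 P; P → T1 X4; X4 → P S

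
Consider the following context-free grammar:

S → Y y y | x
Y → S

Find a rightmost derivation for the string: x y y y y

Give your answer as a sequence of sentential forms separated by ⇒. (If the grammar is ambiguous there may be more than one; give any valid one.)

S ⇒ Y y y ⇒ S y y ⇒ Y y y y y ⇒ S y y y y ⇒ x y y y y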